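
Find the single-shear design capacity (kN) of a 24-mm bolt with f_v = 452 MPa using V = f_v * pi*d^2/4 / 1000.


A = pi * d^2 / 4 = pi * 24^2 / 4 = 452.3893 mm^2
V = f_v * A / 1000 = 452 * 452.3893 / 1000
= 204.48 kN

204.48 kN


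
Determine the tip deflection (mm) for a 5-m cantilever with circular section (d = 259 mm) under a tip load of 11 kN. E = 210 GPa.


I = pi * d^4 / 64 = pi * 259^4 / 64 = 220886388.76 mm^4
L = 5000.0 mm, P = 11000.0 N, E = 210000.0 MPa
delta = P * L^3 / (3 * E * I)
= 11000.0 * 5000.0^3 / (3 * 210000.0 * 220886388.76)
= 9.8808 mm

9.8808 mm


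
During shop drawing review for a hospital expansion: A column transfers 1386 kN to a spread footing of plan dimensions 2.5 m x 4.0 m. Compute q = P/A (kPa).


A = 2.5 * 4.0 = 10.0 m^2
q = P / A = 1386 / 10.0
= 138.6 kPa

138.6 kPa


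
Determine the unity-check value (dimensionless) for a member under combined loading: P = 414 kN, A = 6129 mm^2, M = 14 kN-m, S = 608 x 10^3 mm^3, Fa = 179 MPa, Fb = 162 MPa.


f_a = P / A = 414000.0 / 6129 = 67.5477 MPa
f_b = M / S = 14000000.0 / 608000.0 = 23.0263 MPa
Ratio = f_a / Fa + f_b / Fb
= 67.5477 / 179 + 23.0263 / 162
= 0.5195 (dimensionless)

0.5195 (dimensionless)


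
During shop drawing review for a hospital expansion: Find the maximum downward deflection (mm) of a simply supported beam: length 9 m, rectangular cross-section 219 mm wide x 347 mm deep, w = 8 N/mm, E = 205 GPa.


I = 219 * 347^3 / 12 = 762520094.75 mm^4
L = 9000.0 mm, w = 8 N/mm, E = 205000.0 MPa
delta = 5 * w * L^4 / (384 * E * I)
= 5 * 8 * 9000.0^4 / (384 * 205000.0 * 762520094.75)
= 4.3721 mm

4.3721 mm


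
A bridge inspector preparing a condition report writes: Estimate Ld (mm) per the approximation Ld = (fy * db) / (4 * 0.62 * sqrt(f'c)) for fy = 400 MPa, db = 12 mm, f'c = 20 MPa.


Ld = (fy * db) / (4 * 0.62 * sqrt(f'c))
= (400 * 12) / (4 * 0.62 * sqrt(20))
= 4800 / 11.0909
= 432.79 mm

432.79 mm


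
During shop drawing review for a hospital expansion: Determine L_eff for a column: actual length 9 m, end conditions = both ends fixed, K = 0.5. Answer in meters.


L_eff = K * L
= 0.5 * 9
= 4.5 m

4.5 m


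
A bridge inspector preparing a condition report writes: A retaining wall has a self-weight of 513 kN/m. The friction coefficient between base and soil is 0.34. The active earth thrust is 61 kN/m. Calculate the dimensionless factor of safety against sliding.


Resisting force = mu * W = 0.34 * 513 = 174.42 kN/m
FOS = Resisting / Driving = 174.42 / 61
= 2.8593 (dimensionless)

2.8593 (dimensionless)


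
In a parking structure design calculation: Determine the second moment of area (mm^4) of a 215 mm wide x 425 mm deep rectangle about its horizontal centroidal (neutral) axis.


I = b * h^3 / 12
= 215 * 425^3 / 12
= 215 * 76765625 / 12
= 1375384114.58 mm^4

1375384114.58 mm^4


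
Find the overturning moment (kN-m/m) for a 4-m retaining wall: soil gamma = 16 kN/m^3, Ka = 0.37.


Pa = 0.5 * Ka * gamma * H^2
= 0.5 * 0.37 * 16 * 4^2
= 47.36 kN/m
Arm = H / 3 = 4 / 3 = 1.3333 m
Mo = Pa * arm = Pa * H / 3 = 47.36 * 4 / 3 = 63.1467 kN-m/m

63.1467 kN-m/m


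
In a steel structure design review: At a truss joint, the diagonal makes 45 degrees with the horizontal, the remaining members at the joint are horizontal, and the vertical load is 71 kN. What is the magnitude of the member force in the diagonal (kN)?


At the joint, only the diagonal has a vertical component, so vertical equilibrium gives:
F * sin(45) = 71
F = 71 / sin(45)
= 71 / 0.707107
= 100.41 kN

100.41 kN


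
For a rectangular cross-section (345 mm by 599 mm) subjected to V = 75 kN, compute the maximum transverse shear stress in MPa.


A = b * h = 345 * 599 = 206655 mm^2
V = 75 kN = 75000.0 N
tau_max = 1.5 * V / A = 1.5 * 75000.0 / 206655
= 0.5444 MPa

0.5444 MPa


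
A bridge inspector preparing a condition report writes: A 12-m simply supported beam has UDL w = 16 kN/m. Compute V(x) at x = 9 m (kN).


R_A = w * L / 2 = 16 * 12 / 2 = 96.0 kN
V(x) = R_A - w * x = 96.0 - 16 * 9
= -48.0 kN

-48.0 kN


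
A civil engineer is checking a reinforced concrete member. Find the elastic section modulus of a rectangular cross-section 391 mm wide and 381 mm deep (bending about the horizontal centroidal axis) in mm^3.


S = b * h^2 / 6
= 391 * 381^2 / 6
= 391 * 145161 / 6
= 9459658.5 mm^3

9459658.5 mm^3


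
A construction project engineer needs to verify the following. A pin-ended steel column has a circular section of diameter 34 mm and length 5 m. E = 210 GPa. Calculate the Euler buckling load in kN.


I = pi * d^4 / 64 = 65597.24 mm^4
L = 5000.0 mm
P_cr = pi^2 * E * I / L^2
= 9.8696 * 210000.0 * 65597.24 / 5000.0^2
= 5438.32 N = 5.4383 kN

5.4383 kN


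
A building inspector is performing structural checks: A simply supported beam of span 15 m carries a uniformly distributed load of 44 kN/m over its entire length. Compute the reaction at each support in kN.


Total load = w * L = 44 * 15 = 660 kN
By symmetry, each reaction R = total / 2 = 660 / 2 = 330.0 kN

330.0 kN


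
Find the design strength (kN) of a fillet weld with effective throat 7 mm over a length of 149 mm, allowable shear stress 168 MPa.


Strength = throat * length * allowable stress
= 7 * 149 * 168 N
= 175224 N
= 175.22 kN

175.22 kN


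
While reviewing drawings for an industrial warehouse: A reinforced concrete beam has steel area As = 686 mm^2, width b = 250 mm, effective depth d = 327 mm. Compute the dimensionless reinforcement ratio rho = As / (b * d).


rho = As / (b * d)
= 686 / (250 * 327)
= 686 / 81750
= 0.008391 (dimensionless)

0.008391 (dimensionless)


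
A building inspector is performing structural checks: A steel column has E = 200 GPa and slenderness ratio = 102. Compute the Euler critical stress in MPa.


sigma_cr = pi^2 * E / lambda^2
= 9.8696 * 200000.0 / 102^2
= 9.8696 * 200000.0 / 10404
= 189.7271 MPa

189.7271 MPa


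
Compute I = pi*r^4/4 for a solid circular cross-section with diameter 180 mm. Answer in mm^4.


r = d / 2 = 180 / 2 = 90.0 mm
I = pi * r^4 / 4 = pi * 90.0^4 / 4
= 51529973.5 mm^4

51529973.5 mm^4


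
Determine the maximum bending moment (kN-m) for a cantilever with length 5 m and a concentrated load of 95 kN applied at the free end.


For a cantilever with a point load at the free end:
M_max = P * L = 95 * 5 = 475 kN-m

475 kN-m


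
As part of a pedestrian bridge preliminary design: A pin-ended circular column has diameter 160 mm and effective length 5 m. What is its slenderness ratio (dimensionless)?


Radius of gyration r = d / 4 = 160 / 4 = 40.0 mm
L_eff = 5000.0 mm
Slenderness ratio = L / r = 5000.0 / 40.0 = 125.0 (dimensionless)

125.0 (dimensionless)


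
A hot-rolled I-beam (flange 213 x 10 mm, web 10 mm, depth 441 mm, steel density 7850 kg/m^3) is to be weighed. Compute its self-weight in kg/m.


A_flanges = 2 * 213 * 10 = 4260 mm^2
A_web = (441 - 2 * 10) * 10 = 4210 mm^2
A_total = 4260 + 4210 = 8470 mm^2 = 0.008470 m^2
Weight = rho * A = 7850 * 0.008470 = 66.4895 kg/m

66.4895 kg/m


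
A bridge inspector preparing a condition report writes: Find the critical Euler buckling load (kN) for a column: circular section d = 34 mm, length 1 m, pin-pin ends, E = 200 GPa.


I = pi * d^4 / 64 = 65597.24 mm^4
L = 1000.0 mm
P_cr = pi^2 * E * I / L^2
= 9.8696 * 200000.0 * 65597.24 / 1000.0^2
= 129483.76 N = 129.4838 kN

129.4838 kN


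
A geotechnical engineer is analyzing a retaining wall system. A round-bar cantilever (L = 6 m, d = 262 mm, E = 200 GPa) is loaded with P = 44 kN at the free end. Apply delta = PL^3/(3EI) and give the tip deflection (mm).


I = pi * d^4 / 64 = pi * 262^4 / 64 = 231299697.07 mm^4
L = 6000.0 mm, P = 44000.0 N, E = 200000.0 MPa
delta = P * L^3 / (3 * E * I)
= 44000.0 * 6000.0^3 / (3 * 200000.0 * 231299697.07)
= 68.4826 mm

68.4826 mm


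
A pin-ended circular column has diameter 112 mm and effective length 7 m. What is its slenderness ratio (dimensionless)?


Radius of gyration r = d / 4 = 112 / 4 = 28.0 mm
L_eff = 7000.0 mm
Slenderness ratio = L / r = 7000.0 / 28.0 = 250.0 (dimensionless)

250.0 (dimensionless)


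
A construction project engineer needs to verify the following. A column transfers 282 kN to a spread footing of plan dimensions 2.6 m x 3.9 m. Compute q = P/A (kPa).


A = 2.6 * 3.9 = 10.14 m^2
q = P / A = 282 / 10.14
= 27.8107 kPa

27.8107 kPa


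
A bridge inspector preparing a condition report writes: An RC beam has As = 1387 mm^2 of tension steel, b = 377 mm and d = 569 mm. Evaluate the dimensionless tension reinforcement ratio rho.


rho = As / (b * d)
= 1387 / (377 * 569)
= 1387 / 214513
= 0.006466 (dimensionless)

0.006466 (dimensionless)


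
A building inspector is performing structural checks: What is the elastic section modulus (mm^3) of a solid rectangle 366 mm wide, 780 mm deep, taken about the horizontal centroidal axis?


S = b * h^2 / 6
= 366 * 780^2 / 6
= 366 * 608400 / 6
= 37112400.0 mm^3

37112400.0 mm^3


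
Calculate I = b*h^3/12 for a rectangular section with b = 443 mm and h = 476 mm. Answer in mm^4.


I = b * h^3 / 12
= 443 * 476^3 / 12
= 443 * 107850176 / 12
= 3981468997.33 mm^4

3981468997.33 mm^4


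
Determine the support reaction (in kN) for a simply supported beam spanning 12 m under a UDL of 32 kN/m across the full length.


Total load = w * L = 32 * 12 = 384 kN
By symmetry, each reaction R = total / 2 = 384 / 2 = 192.0 kN

192.0 kN


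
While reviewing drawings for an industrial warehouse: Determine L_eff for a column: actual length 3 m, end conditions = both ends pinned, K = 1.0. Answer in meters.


L_eff = K * L
= 1.0 * 3
= 3.0 m

3.0 m


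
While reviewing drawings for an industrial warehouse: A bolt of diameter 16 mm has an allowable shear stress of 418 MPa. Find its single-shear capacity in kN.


A = pi * d^2 / 4 = pi * 16^2 / 4 = 201.0619 mm^2
V = f_v * A / 1000 = 418 * 201.0619 / 1000
= 84.0439 kN

84.0439 kN


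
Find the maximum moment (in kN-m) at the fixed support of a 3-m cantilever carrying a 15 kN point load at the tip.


For a cantilever with a point load at the free end:
M_max = P * L = 15 * 3 = 45 kN-m

45 kN-m


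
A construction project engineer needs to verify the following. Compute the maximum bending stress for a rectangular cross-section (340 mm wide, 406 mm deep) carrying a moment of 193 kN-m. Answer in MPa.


I = b * h^3 / 12 = 340 * 406^3 / 12 = 1896163453.33 mm^4
y = h / 2 = 406 / 2 = 203.0 mm
M = 193 kN-m = 193000000.0 N-mm
sigma = M * y / I = 193000000.0 * 203.0 / 1896163453.33
= 20.66 MPa

20.66 MPa


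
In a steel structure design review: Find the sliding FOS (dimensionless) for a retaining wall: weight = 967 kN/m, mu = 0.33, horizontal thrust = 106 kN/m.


Resisting force = mu * W = 0.33 * 967 = 319.11 kN/m
FOS = Resisting / Driving = 319.11 / 106
= 3.0105 (dimensionless)

3.0105 (dimensionless)


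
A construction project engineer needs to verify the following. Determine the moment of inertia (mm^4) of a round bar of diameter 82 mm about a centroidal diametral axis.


r = d / 2 = 82 / 2 = 41.0 mm
I = pi * r^4 / 4 = pi * 41.0^4 / 4
= 2219347.5 mm^4

2219347.5 mm^4


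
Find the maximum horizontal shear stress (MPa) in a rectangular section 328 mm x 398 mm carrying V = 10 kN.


A = b * h = 328 * 398 = 130544 mm^2
V = 10 kN = 10000.0 N
tau_max = 1.5 * V / A = 1.5 * 10000.0 / 130544
= 0.1149 MPa

0.1149 MPa


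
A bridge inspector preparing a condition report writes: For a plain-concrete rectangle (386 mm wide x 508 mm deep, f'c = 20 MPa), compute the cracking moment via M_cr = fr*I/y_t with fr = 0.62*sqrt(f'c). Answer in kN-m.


fr = 0.62 * sqrt(20) = 0.62 * 4.4721 = 2.7727 MPa
I = 386 * 508^3 / 12 = 4216937802.67 mm^4
y_t = 254.0 mm
M_cr = fr * I / y_t = 2.7727 * 4216937802.67 / 254.0 N-mm
= 46.0331 kN-m

46.0331 kN-m


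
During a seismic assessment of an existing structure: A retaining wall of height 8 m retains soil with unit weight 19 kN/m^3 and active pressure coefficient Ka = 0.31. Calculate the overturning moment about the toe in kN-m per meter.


Pa = 0.5 * Ka * gamma * H^2
= 0.5 * 0.31 * 19 * 8^2
= 188.48 kN/m
Arm = H / 3 = 8 / 3 = 2.6667 m
Mo = Pa * arm = Pa * H / 3 = 188.48 * 8 / 3 = 502.6133 kN-m/m

502.6133 kN-m/m


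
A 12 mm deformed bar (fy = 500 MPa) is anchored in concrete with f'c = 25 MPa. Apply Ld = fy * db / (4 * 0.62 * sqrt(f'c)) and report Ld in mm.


Ld = (fy * db) / (4 * 0.62 * sqrt(f'c))
= (500 * 12) / (4 * 0.62 * sqrt(25))
= 6000 / 12.4
= 483.87 mm

483.87 mm


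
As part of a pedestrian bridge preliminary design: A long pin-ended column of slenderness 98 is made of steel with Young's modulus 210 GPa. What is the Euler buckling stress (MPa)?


sigma_cr = pi^2 * E / lambda^2
= 9.8696 * 210000.0 / 98^2
= 9.8696 * 210000.0 / 9604
= 215.8077 MPa

215.8077 MPa


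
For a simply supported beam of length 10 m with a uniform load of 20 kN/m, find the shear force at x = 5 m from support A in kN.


R_A = w * L / 2 = 20 * 10 / 2 = 100.0 kN
V(x) = R_A - w * x = 100.0 - 20 * 5
= 0.0 kN

0.0 kN


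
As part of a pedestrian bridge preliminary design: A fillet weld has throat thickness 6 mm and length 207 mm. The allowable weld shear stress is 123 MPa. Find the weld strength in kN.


Strength = throat * length * allowable stress
= 6 * 207 * 123 N
= 152766 N
= 152.77 kN

152.77 kN


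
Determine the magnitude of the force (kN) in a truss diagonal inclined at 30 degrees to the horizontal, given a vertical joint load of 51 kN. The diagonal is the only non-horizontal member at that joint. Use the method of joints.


At the joint, only the diagonal has a vertical component, so vertical equilibrium gives:
F * sin(30) = 51
F = 51 / sin(30)
= 51 / 0.5
= 102.0 kN

102.0 kN


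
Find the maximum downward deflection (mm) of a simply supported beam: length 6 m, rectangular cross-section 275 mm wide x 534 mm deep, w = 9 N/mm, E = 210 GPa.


I = 275 * 534^3 / 12 = 3489596550.0 mm^4
L = 6000.0 mm, w = 9 N/mm, E = 210000.0 MPa
delta = 5 * w * L^4 / (384 * E * I)
= 5 * 9 * 6000.0^4 / (384 * 210000.0 * 3489596550.0)
= 0.2072 mm

0.2072 mm


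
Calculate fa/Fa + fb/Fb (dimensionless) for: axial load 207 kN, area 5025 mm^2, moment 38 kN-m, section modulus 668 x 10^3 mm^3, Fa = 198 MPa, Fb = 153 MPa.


f_a = P / A = 207000.0 / 5025 = 41.194 MPa
f_b = M / S = 38000000.0 / 668000.0 = 56.8862 MPa
Ratio = f_a / Fa + f_b / Fb
= 41.194 / 198 + 56.8862 / 153
= 0.5799 (dimensionless)

0.5799 (dimensionless)


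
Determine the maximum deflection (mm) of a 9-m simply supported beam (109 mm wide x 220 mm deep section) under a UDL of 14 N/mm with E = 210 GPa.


I = 109 * 220^3 / 12 = 96719333.33 mm^4
L = 9000.0 mm, w = 14 N/mm, E = 210000.0 MPa
delta = 5 * w * L^4 / (384 * E * I)
= 5 * 14 * 9000.0^4 / (384 * 210000.0 * 96719333.33)
= 58.8849 mm

58.8849 mm


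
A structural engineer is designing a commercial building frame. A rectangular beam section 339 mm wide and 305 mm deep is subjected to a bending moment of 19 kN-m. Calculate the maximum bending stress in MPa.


I = b * h^3 / 12 = 339 * 305^3 / 12 = 801526656.25 mm^4
y = h / 2 = 305 / 2 = 152.5 mm
M = 19 kN-m = 19000000.0 N-mm
sigma = M * y / I = 19000000.0 * 152.5 / 801526656.25
= 3.61 MPa

3.61 MPa


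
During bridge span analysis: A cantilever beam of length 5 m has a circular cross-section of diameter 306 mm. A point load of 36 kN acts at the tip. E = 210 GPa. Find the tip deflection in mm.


I = pi * d^4 / 64 = pi * 306^4 / 64 = 430383491.67 mm^4
L = 5000.0 mm, P = 36000.0 N, E = 210000.0 MPa
delta = P * L^3 / (3 * E * I)
= 36000.0 * 5000.0^3 / (3 * 210000.0 * 430383491.67)
= 16.5965 mm

16.5965 mm


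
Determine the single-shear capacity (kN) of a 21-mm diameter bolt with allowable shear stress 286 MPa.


A = pi * d^2 / 4 = pi * 21^2 / 4 = 346.3606 mm^2
V = f_v * A / 1000 = 286 * 346.3606 / 1000
= 99.0591 kN

99.0591 kN


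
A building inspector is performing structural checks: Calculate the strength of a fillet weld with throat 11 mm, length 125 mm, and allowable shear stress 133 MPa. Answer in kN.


Strength = throat * length * allowable stress
= 11 * 125 * 133 N
= 182875 N
= 182.88 kN

182.88 kN


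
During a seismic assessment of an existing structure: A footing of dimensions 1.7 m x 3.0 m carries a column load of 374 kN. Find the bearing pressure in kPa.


A = 1.7 * 3.0 = 5.1 m^2
q = P / A = 374 / 5.1
= 73.3333 kPa

73.3333 kPa


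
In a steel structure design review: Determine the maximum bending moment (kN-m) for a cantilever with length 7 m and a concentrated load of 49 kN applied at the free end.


For a cantilever with a point load at the free end:
M_max = P * L = 49 * 7 = 343 kN-m

343 kN-m


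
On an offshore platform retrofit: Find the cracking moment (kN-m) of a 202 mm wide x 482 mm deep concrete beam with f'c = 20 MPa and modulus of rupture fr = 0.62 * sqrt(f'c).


fr = 0.62 * sqrt(20) = 0.62 * 4.4721 = 2.7727 MPa
I = 202 * 482^3 / 12 = 1884999494.67 mm^4
y_t = 241.0 mm
M_cr = fr * I / y_t = 2.7727 * 1884999494.67 / 241.0 N-mm
= 21.6871 kN-m

21.6871 kN-m


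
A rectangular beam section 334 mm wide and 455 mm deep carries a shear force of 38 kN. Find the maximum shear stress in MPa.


A = b * h = 334 * 455 = 151970 mm^2
V = 38 kN = 38000.0 N
tau_max = 1.5 * V / A = 1.5 * 38000.0 / 151970
= 0.3751 MPa

0.3751 MPa


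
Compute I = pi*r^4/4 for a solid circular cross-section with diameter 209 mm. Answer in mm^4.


r = d / 2 = 209 / 2 = 104.5 mm
I = pi * r^4 / 4 = pi * 104.5^4 / 4
= 93660191.87 mm^4

93660191.87 mm^4


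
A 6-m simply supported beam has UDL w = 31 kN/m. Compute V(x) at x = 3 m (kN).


R_A = w * L / 2 = 31 * 6 / 2 = 93.0 kN
V(x) = R_A - w * x = 93.0 - 31 * 3
= 0.0 kN

0.0 kN


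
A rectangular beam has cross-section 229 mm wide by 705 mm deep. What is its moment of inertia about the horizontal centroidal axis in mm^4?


I = b * h^3 / 12
= 229 * 705^3 / 12
= 229 * 350402625 / 12
= 6686850093.75 mm^4

6686850093.75 mm^4


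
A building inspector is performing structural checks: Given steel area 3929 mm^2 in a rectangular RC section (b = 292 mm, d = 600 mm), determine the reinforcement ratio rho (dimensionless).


rho = As / (b * d)
= 3929 / (292 * 600)
= 3929 / 175200
= 0.022426 (dimensionless)

0.022426 (dimensionless)


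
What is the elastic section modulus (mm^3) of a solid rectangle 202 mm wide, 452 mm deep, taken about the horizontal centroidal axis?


S = b * h^2 / 6
= 202 * 452^2 / 6
= 202 * 204304 / 6
= 6878234.67 mm^3

6878234.67 mm^3


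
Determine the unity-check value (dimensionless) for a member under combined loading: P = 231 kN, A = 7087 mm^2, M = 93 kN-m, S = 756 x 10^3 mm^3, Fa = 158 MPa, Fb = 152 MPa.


f_a = P / A = 231000.0 / 7087 = 32.5949 MPa
f_b = M / S = 93000000.0 / 756000.0 = 123.0159 MPa
Ratio = f_a / Fa + f_b / Fb
= 32.5949 / 158 + 123.0159 / 152
= 1.0156 (dimensionless)

1.0156 (dimensionless)


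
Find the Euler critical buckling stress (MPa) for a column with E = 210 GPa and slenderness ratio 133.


sigma_cr = pi^2 * E / lambda^2
= 9.8696 * 210000.0 / 133^2
= 9.8696 * 210000.0 / 17689
= 117.1698 MPa

117.1698 MPa


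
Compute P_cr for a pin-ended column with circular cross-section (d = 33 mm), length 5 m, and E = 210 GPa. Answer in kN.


I = pi * d^4 / 64 = 58213.76 mm^4
L = 5000.0 mm
P_cr = pi^2 * E * I / L^2
= 9.8696 * 210000.0 * 58213.76 / 5000.0^2
= 4826.19 N = 4.8262 kN

4.8262 kN


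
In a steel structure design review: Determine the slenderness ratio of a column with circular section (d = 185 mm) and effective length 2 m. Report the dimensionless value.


Radius of gyration r = d / 4 = 185 / 4 = 46.25 mm
L_eff = 2000.0 mm
Slenderness ratio = L / r = 2000.0 / 46.25 = 43.24 (dimensionless)

43.24 (dimensionless)


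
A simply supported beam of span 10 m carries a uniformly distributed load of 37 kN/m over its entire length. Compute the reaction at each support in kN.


Total load = w * L = 37 * 10 = 370 kN
By symmetry, each reaction R = total / 2 = 370 / 2 = 185.0 kN

185.0 kN


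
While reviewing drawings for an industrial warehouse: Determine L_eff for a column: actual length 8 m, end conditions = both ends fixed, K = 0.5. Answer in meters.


L_eff = K * L
= 0.5 * 8
= 4.0 m

4.0 m


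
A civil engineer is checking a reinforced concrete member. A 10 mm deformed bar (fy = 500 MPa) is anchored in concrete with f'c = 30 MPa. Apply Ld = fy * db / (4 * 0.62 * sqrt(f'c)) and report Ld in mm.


Ld = (fy * db) / (4 * 0.62 * sqrt(f'c))
= (500 * 10) / (4 * 0.62 * sqrt(30))
= 5000 / 13.5835
= 368.09 mm

368.09 mm


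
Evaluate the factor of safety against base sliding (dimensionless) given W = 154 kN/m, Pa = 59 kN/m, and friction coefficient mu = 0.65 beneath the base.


Resisting force = mu * W = 0.65 * 154 = 100.1 kN/m
FOS = Resisting / Driving = 100.1 / 59
= 1.6966 (dimensionless)

1.6966 (dimensionless)


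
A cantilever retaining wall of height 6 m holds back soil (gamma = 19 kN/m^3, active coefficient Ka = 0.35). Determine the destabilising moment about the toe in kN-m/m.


Pa = 0.5 * Ka * gamma * H^2
= 0.5 * 0.35 * 19 * 6^2
= 119.7 kN/m
Arm = H / 3 = 6 / 3 = 2.0 m
Mo = Pa * arm = Pa * H / 3 = 119.7 * 6 / 3 = 239.4 kN-m/m

239.4 kN-m/m


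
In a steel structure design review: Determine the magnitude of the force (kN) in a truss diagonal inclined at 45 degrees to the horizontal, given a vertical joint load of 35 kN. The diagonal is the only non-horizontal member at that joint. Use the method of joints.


At the joint, only the diagonal has a vertical component, so vertical equilibrium gives:
F * sin(45) = 35
F = 35 / sin(45)
= 35 / 0.707107
= 49.5 kN

49.5 kN


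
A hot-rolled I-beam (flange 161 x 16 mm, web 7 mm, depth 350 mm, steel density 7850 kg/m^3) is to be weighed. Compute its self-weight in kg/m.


A_flanges = 2 * 161 * 16 = 5152 mm^2
A_web = (350 - 2 * 16) * 7 = 2226 mm^2
A_total = 5152 + 2226 = 7378 mm^2 = 0.007378 m^2
Weight = rho * A = 7850 * 0.007378 = 57.9173 kg/m

57.9173 kg/m


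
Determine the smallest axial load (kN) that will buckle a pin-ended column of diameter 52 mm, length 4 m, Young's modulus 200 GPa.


I = pi * d^4 / 64 = 358908.11 mm^4
L = 4000.0 mm
P_cr = pi^2 * E * I / L^2
= 9.8696 * 200000.0 * 358908.11 / 4000.0^2
= 44278.51 N = 44.2785 kN

44.2785 kN


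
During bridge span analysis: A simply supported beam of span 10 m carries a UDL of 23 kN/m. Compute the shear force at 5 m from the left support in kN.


R_A = w * L / 2 = 23 * 10 / 2 = 115.0 kN
V(x) = R_A - w * x = 115.0 - 23 * 5
= 0.0 kN

0.0 kN


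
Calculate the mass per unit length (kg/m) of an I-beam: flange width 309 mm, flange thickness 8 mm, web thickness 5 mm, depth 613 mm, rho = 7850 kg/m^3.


A_flanges = 2 * 309 * 8 = 4944 mm^2
A_web = (613 - 2 * 8) * 5 = 2985 mm^2
A_total = 4944 + 2985 = 7929 mm^2 = 0.007929 m^2
Weight = rho * A = 7850 * 0.007929 = 62.2426 kg/m

62.2426 kg/m


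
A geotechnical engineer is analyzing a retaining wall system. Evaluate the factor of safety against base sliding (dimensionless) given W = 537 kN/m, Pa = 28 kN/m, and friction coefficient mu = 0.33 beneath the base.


Resisting force = mu * W = 0.33 * 537 = 177.21 kN/m
FOS = Resisting / Driving = 177.21 / 28
= 6.3289 (dimensionless)

6.3289 (dimensionless)


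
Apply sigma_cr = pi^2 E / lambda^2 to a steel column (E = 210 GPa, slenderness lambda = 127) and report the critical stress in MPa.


sigma_cr = pi^2 * E / lambda^2
= 9.8696 * 210000.0 / 127^2
= 9.8696 * 210000.0 / 16129
= 128.5025 MPa

128.5025 MPa


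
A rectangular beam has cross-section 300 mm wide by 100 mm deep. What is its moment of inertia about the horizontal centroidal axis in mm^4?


I = b * h^3 / 12
= 300 * 100^3 / 12
= 300 * 1000000 / 12
= 25000000.0 mm^4

25000000.0 mm^4


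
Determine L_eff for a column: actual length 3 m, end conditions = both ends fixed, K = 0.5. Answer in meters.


L_eff = K * L
= 0.5 * 3
= 1.5 m

1.5 m


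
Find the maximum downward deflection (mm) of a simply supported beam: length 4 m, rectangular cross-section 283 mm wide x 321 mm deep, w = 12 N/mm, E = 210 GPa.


I = 283 * 321^3 / 12 = 780046130.25 mm^4
L = 4000.0 mm, w = 12 N/mm, E = 210000.0 MPa
delta = 5 * w * L^4 / (384 * E * I)
= 5 * 12 * 4000.0^4 / (384 * 210000.0 * 780046130.25)
= 0.2442 mm

0.2442 mm


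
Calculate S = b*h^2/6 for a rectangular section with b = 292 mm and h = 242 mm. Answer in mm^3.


S = b * h^2 / 6
= 292 * 242^2 / 6
= 292 * 58564 / 6
= 2850114.67 mm^3

2850114.67 mm^3


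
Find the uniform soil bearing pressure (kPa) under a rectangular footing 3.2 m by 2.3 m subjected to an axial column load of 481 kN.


A = 3.2 * 2.3 = 7.36 m^2
q = P / A = 481 / 7.36
= 65.3533 kPa

65.3533 kPa


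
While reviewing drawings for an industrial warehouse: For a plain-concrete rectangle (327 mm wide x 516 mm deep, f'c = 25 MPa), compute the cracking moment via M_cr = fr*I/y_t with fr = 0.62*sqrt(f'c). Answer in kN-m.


fr = 0.62 * sqrt(25) = 0.62 * 5.0 = 3.1 MPa
I = 327 * 516^3 / 12 = 3743825616.0 mm^4
y_t = 258.0 mm
M_cr = fr * I / y_t = 3.1 * 3743825616.0 / 258.0 N-mm
= 44.984 kN-m

44.984 kN-m


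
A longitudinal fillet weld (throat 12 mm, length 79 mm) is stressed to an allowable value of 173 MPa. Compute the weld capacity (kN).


Strength = throat * length * allowable stress
= 12 * 79 * 173 N
= 164004 N
= 164.0 kN

164.0 kN


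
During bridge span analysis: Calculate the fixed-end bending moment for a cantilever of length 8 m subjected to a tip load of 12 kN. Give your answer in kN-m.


For a cantilever with a point load at the free end:
M_max = P * L = 12 * 8 = 96 kN-m

96 kN-m


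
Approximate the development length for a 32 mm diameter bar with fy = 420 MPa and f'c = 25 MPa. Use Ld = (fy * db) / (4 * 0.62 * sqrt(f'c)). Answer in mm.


Ld = (fy * db) / (4 * 0.62 * sqrt(f'c))
= (420 * 32) / (4 * 0.62 * sqrt(25))
= 13440 / 12.4
= 1083.87 mm

1083.87 mm


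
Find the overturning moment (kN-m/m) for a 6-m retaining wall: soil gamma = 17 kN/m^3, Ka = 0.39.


Pa = 0.5 * Ka * gamma * H^2
= 0.5 * 0.39 * 17 * 6^2
= 119.34 kN/m
Arm = H / 3 = 6 / 3 = 2.0 m
Mo = Pa * arm = Pa * H / 3 = 119.34 * 6 / 3 = 238.68 kN-m/m

238.68 kN-m/m


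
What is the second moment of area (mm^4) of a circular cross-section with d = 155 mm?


r = d / 2 = 155 / 2 = 77.5 mm
I = pi * r^4 / 4 = pi * 77.5^4 / 4
= 28333269.42 mm^4

28333269.42 mm^4


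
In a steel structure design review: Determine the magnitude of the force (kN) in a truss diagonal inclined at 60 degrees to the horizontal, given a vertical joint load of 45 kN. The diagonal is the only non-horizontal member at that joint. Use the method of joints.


At the joint, only the diagonal has a vertical component, so vertical equilibrium gives:
F * sin(60) = 45
F = 45 / sin(60)
= 45 / 0.866025
= 51.96 kN

51.96 kN


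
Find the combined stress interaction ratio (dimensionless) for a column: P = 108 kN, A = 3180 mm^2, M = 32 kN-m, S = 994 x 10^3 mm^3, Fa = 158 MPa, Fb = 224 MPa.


f_a = P / A = 108000.0 / 3180 = 33.9623 MPa
f_b = M / S = 32000000.0 / 994000.0 = 32.1932 MPa
Ratio = f_a / Fa + f_b / Fb
= 33.9623 / 158 + 32.1932 / 224
= 0.3587 (dimensionless)

0.3587 (dimensionless)


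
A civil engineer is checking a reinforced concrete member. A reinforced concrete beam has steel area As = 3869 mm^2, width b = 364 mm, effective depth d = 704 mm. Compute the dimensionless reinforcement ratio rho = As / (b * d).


rho = As / (b * d)
= 3869 / (364 * 704)
= 3869 / 256256
= 0.015098 (dimensionless)

0.015098 (dimensionless)


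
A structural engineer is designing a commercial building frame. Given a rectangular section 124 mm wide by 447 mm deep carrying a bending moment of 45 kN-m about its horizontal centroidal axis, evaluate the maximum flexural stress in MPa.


I = b * h^3 / 12 = 124 * 447^3 / 12 = 922917771.0 mm^4
y = h / 2 = 447 / 2 = 223.5 mm
M = 45 kN-m = 45000000.0 N-mm
sigma = M * y / I = 45000000.0 * 223.5 / 922917771.0
= 10.9 MPa

10.9 MPa


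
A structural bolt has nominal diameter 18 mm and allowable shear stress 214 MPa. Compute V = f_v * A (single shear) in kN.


A = pi * d^2 / 4 = pi * 18^2 / 4 = 254.469 mm^2
V = f_v * A / 1000 = 214 * 254.469 / 1000
= 54.4564 kN

54.4564 kN


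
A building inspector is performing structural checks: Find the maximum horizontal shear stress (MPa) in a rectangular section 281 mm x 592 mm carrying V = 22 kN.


A = b * h = 281 * 592 = 166352 mm^2
V = 22 kN = 22000.0 N
tau_max = 1.5 * V / A = 1.5 * 22000.0 / 166352
= 0.1984 MPa

0.1984 MPa


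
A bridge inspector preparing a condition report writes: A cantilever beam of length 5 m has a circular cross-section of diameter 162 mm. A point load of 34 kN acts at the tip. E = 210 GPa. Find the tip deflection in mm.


I = pi * d^4 / 64 = pi * 162^4 / 64 = 33808815.61 mm^4
L = 5000.0 mm, P = 34000.0 N, E = 210000.0 MPa
delta = P * L^3 / (3 * E * I)
= 34000.0 * 5000.0^3 / (3 * 210000.0 * 33808815.61)
= 199.5347 mm

199.5347 mm


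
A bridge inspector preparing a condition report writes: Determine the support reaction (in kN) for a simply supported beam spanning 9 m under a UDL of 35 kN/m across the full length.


Total load = w * L = 35 * 9 = 315 kN
By symmetry, each reaction R = total / 2 = 315 / 2 = 157.5 kN

157.5 kN


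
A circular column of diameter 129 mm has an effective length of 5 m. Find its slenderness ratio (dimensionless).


Radius of gyration r = d / 4 = 129 / 4 = 32.25 mm
L_eff = 5000.0 mm
Slenderness ratio = L / r = 5000.0 / 32.25 = 155.04 (dimensionless)

155.04 (dimensionless)


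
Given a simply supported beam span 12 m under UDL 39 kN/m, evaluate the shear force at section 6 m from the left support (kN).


R_A = w * L / 2 = 39 * 12 / 2 = 234.0 kN
V(x) = R_A - w * x = 234.0 - 39 * 6
= 0.0 kN

0.0 kN


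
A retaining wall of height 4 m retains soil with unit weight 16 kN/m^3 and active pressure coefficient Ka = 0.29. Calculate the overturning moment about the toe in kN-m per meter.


Pa = 0.5 * Ka * gamma * H^2
= 0.5 * 0.29 * 16 * 4^2
= 37.12 kN/m
Arm = H / 3 = 4 / 3 = 1.3333 m
Mo = Pa * arm = Pa * H / 3 = 37.12 * 4 / 3 = 49.4933 kN-m/m

49.4933 kN-m/m


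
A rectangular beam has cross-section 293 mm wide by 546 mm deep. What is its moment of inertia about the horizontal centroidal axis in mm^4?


I = b * h^3 / 12
= 293 * 546^3 / 12
= 293 * 162771336 / 12
= 3974333454.0 mm^4

3974333454.0 mm^4


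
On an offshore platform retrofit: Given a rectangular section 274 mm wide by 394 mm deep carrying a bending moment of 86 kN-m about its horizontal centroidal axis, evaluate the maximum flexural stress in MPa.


I = b * h^3 / 12 = 274 * 394^3 / 12 = 1396554801.33 mm^4
y = h / 2 = 394 / 2 = 197.0 mm
M = 86 kN-m = 86000000.0 N-mm
sigma = M * y / I = 86000000.0 * 197.0 / 1396554801.33
= 12.13 MPa

12.13 MPa


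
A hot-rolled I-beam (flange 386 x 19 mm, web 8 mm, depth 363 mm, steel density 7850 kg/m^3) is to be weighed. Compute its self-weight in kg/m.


A_flanges = 2 * 386 * 19 = 14668 mm^2
A_web = (363 - 2 * 19) * 8 = 2600 mm^2
A_total = 14668 + 2600 = 17268 mm^2 = 0.017268 m^2
Weight = rho * A = 7850 * 0.017268 = 135.5538 kg/m

135.5538 kg/m


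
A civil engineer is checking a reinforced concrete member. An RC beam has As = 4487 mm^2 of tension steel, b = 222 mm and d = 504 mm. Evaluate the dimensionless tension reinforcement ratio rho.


rho = As / (b * d)
= 4487 / (222 * 504)
= 4487 / 111888
= 0.040103 (dimensionless)

0.040103 (dimensionless)


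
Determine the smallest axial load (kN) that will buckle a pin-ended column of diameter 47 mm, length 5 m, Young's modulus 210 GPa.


I = pi * d^4 / 64 = 239530.78 mm^4
L = 5000.0 mm
P_cr = pi^2 * E * I / L^2
= 9.8696 * 210000.0 * 239530.78 / 5000.0^2
= 19858.22 N = 19.8582 kN

19.8582 kN


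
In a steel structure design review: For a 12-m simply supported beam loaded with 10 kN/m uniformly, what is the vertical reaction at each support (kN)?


Total load = w * L = 10 * 12 = 120 kN
By symmetry, each reaction R = total / 2 = 120 / 2 = 60.0 kN

60.0 kN


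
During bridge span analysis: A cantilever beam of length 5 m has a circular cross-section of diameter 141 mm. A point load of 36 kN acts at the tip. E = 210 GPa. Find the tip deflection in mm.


I = pi * d^4 / 64 = pi * 141^4 / 64 = 19401993.26 mm^4
L = 5000.0 mm, P = 36000.0 N, E = 210000.0 MPa
delta = P * L^3 / (3 * E * I)
= 36000.0 * 5000.0^3 / (3 * 210000.0 * 19401993.26)
= 368.1507 mm

368.1507 mm


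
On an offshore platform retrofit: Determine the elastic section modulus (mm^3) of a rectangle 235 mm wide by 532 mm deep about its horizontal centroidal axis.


S = b * h^2 / 6
= 235 * 532^2 / 6
= 235 * 283024 / 6
= 11085106.67 mm^3

11085106.67 mm^3


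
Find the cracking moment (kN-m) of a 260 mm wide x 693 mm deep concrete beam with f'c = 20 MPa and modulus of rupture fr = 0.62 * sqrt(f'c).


fr = 0.62 * sqrt(20) = 0.62 * 4.4721 = 2.7727 MPa
I = 260 * 693^3 / 12 = 7210938735.0 mm^4
y_t = 346.5 mm
M_cr = fr * I / y_t = 2.7727 * 7210938735.0 / 346.5 N-mm
= 57.7026 kN-m

57.7026 kN-m


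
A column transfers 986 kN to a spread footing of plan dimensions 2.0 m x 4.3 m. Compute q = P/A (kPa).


A = 2.0 * 4.3 = 8.6 m^2
q = P / A = 986 / 8.6
= 114.6512 kPa

114.6512 kPa


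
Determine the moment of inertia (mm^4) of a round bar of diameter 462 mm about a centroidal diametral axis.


r = d / 2 = 462 / 2 = 231.0 mm
I = pi * r^4 / 4 = pi * 231.0^4 / 4
= 2236339840.98 mm^4

2236339840.98 mm^4


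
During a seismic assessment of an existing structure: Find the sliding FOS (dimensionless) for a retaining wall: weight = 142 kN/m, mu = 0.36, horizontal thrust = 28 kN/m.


Resisting force = mu * W = 0.36 * 142 = 51.12 kN/m
FOS = Resisting / Driving = 51.12 / 28
= 1.8257 (dimensionless)

1.8257 (dimensionless)


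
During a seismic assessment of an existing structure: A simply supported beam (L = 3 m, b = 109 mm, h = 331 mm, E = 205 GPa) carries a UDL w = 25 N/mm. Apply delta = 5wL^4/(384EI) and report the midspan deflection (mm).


I = 109 * 331^3 / 12 = 329404276.58 mm^4
L = 3000.0 mm, w = 25 N/mm, E = 205000.0 MPa
delta = 5 * w * L^4 / (384 * E * I)
= 5 * 25 * 3000.0^4 / (384 * 205000.0 * 329404276.58)
= 0.3905 mm

0.3905 mm


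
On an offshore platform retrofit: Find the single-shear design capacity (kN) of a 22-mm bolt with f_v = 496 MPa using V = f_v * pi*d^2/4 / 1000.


A = pi * d^2 / 4 = pi * 22^2 / 4 = 380.1327 mm^2
V = f_v * A / 1000 = 496 * 380.1327 / 1000
= 188.5458 kN

188.5458 kN


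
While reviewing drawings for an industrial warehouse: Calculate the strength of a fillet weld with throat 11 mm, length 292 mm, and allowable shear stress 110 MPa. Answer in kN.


Strength = throat * length * allowable stress
= 11 * 292 * 110 N
= 353320 N
= 353.32 kN

353.32 kN


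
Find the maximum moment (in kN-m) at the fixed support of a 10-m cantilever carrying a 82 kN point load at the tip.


For a cantilever with a point load at the free end:
M_max = P * L = 82 * 10 = 820 kN-m

820 kN-m


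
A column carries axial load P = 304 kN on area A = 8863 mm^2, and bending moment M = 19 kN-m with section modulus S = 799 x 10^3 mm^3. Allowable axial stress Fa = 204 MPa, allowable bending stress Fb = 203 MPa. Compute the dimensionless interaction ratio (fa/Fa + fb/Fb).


f_a = P / A = 304000.0 / 8863 = 34.2999 MPa
f_b = M / S = 19000000.0 / 799000.0 = 23.7797 MPa
Ratio = f_a / Fa + f_b / Fb
= 34.2999 / 204 + 23.7797 / 203
= 0.2853 (dimensionless)

0.2853 (dimensionless)


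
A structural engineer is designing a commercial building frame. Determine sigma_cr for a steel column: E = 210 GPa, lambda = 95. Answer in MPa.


sigma_cr = pi^2 * E / lambda^2
= 9.8696 * 210000.0 / 95^2
= 9.8696 * 210000.0 / 9025
= 229.6528 MPa

229.6528 MPa


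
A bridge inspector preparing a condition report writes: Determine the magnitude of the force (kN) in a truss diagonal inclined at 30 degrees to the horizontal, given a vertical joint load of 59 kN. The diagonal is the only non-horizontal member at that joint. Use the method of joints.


At the joint, only the diagonal has a vertical component, so vertical equilibrium gives:
F * sin(30) = 59
F = 59 / sin(30)
= 59 / 0.5
= 118.0 kN

118.0 kN


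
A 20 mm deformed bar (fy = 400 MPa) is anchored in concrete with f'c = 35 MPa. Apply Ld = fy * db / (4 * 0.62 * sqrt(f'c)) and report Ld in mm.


Ld = (fy * db) / (4 * 0.62 * sqrt(f'c))
= (400 * 20) / (4 * 0.62 * sqrt(35))
= 8000 / 14.6719
= 545.26 mm

545.26 mm


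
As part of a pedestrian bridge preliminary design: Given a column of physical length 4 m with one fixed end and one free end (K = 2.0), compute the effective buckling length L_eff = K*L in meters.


L_eff = K * L
= 2.0 * 4
= 8.0 m

8.0 m


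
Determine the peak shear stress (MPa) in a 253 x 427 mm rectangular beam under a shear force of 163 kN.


A = b * h = 253 * 427 = 108031 mm^2
V = 163 kN = 163000.0 N
tau_max = 1.5 * V / A = 1.5 * 163000.0 / 108031
= 2.2632 MPa

2.2632 MPa


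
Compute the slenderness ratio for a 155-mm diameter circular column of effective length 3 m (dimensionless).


Radius of gyration r = d / 4 = 155 / 4 = 38.75 mm
L_eff = 3000.0 mm
Slenderness ratio = L / r = 3000.0 / 38.75 = 77.42 (dimensionless)

77.42 (dimensionless)


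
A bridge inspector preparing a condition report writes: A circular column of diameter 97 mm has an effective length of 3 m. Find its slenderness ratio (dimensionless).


Radius of gyration r = d / 4 = 97 / 4 = 24.25 mm
L_eff = 3000.0 mm
Slenderness ratio = L / r = 3000.0 / 24.25 = 123.71 (dimensionless)

123.71 (dimensionless)


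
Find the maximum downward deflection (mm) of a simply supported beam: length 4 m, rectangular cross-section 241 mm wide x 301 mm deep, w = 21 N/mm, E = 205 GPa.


I = 241 * 301^3 / 12 = 547690595.08 mm^4
L = 4000.0 mm, w = 21 N/mm, E = 205000.0 MPa
delta = 5 * w * L^4 / (384 * E * I)
= 5 * 21 * 4000.0^4 / (384 * 205000.0 * 547690595.08)
= 0.6235 mm

0.6235 mm


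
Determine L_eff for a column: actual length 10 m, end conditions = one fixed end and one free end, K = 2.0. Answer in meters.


L_eff = K * L
= 2.0 * 10
= 20.0 m

20.0 m


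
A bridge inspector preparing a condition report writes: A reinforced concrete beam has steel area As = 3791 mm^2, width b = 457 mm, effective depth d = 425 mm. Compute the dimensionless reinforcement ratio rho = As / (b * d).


rho = As / (b * d)
= 3791 / (457 * 425)
= 3791 / 194225
= 0.019519 (dimensionless)

0.019519 (dimensionless)


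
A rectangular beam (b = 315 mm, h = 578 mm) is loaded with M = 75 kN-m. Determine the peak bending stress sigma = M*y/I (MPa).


I = b * h^3 / 12 = 315 * 578^3 / 12 = 5068889490.0 mm^4
y = h / 2 = 578 / 2 = 289.0 mm
M = 75 kN-m = 75000000.0 N-mm
sigma = M * y / I = 75000000.0 * 289.0 / 5068889490.0
= 4.28 MPa

4.28 MPa


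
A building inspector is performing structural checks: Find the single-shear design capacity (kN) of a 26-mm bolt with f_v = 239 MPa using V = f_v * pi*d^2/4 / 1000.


A = pi * d^2 / 4 = pi * 26^2 / 4 = 530.9292 mm^2
V = f_v * A / 1000 = 239 * 530.9292 / 1000
= 126.8921 kN

126.8921 kN


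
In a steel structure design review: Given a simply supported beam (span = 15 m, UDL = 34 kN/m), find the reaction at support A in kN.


Total load = w * L = 34 * 15 = 510 kN
By symmetry, each reaction R = total / 2 = 510 / 2 = 255.0 kN

255.0 kN


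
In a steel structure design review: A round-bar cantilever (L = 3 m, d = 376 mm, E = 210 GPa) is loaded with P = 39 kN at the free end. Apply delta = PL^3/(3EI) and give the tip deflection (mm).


I = pi * d^4 / 64 = pi * 376^4 / 64 = 981118078.81 mm^4
L = 3000.0 mm, P = 39000.0 N, E = 210000.0 MPa
delta = P * L^3 / (3 * E * I)
= 39000.0 * 3000.0^3 / (3 * 210000.0 * 981118078.81)
= 1.7036 mm

1.7036 mm
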